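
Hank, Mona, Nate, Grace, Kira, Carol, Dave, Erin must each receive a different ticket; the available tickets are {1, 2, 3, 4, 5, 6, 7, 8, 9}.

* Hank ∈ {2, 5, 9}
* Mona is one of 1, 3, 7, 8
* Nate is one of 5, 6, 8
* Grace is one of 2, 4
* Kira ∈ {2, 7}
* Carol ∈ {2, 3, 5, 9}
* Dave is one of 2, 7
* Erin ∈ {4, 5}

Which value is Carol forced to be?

3

Kira and Dave share exactly the 2 values {2, 7}; by pigeonhole those values go to them, so strike 2, 7 from Hank, Mona, Grace, Carol.
That leaves Grace = 4. So Erin can't be 4.
Erin's domain is down to {5}, so Erin = 5. So Hank, Nate, Carol can't be 5.
Hank has just one choice, so Hank = 9. So Carol can't be 9.
So Carol = 3.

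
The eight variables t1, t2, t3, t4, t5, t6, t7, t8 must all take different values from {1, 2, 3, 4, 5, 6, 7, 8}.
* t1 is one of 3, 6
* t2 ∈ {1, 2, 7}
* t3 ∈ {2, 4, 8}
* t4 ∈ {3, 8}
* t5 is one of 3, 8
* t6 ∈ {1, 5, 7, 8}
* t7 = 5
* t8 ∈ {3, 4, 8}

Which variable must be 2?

t7 has just one choice, so t7 = 5. Remove 5 from t6.
The 7 still-open variables draw from only 7 values {1, 2, 3, 4, 6, 7, 8}, so each is used; only t1 can be 6, hence t1 = 6.
The 2 variables t4 and t5 are confined to {3, 8}, which locks those values in; drop them from t3, t6, t8.
t8 has just one choice, so t8 = 4. Eliminate 4 elsewhere: t3.
So 2 goes to t3.

t3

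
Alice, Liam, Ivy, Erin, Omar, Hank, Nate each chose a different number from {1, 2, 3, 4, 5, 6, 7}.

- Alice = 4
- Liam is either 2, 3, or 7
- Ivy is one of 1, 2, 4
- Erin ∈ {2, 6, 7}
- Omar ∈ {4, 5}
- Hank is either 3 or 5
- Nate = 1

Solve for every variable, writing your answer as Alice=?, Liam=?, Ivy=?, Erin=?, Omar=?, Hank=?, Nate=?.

Alice=4, Liam=7, Ivy=2, Erin=6, Omar=5, Hank=3, Nate=1

Alice must be 4 (only option left). So Ivy, Omar can't be 4.
Omar has just one choice, so Omar = 5. So Hank can't be 5.
Hank must be 3 (only option left). Strike 3 from Liam.
Nate has just one choice, so Nate = 1. Remove 1 from Ivy.
That leaves Ivy = 2. So Liam, Erin can't be 2.
Liam's domain is down to {7}, so Liam = 7. Remove 7 from Erin.
Erin has just one choice, so Erin = 6.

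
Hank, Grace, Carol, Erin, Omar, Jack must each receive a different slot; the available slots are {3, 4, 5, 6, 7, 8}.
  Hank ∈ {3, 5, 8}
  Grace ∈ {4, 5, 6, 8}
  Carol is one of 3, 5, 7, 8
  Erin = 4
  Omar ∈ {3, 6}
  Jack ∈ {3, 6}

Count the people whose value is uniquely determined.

2

Erin has just one choice, so Erin = 4. So Grace can't be 4.
The 5 still-open variables draw from only 5 values {3, 5, 6, 7, 8}, so each is used; only Carol can be 7, hence Carol = 7.
Omar and Jack share exactly the 2 values {3, 6}; by pigeonhole those values go to them, so strike 3, 6 from Hank, Grace.
Determined: Carol=7, Erin=4. The other people each still have more than one consistent value. That makes 2.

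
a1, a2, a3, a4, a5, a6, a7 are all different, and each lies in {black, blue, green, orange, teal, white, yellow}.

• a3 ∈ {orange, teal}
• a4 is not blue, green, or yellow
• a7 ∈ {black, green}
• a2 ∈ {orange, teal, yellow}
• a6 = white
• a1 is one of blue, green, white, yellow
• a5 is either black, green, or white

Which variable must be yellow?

a2

a6's domain is down to {white}, so a6 = white. So a1, a4, a5 can't be white.
The 6 still-open variables draw from only 6 values {black, blue, green, orange, teal, yellow}, so each is used; only a1 can be blue, hence a1 = blue.
The 5 still-open variables together cover exactly {black, green, orange, teal, yellow} — 5 values for 5 variables — and yellow appears only in a2's list, so a2 = yellow.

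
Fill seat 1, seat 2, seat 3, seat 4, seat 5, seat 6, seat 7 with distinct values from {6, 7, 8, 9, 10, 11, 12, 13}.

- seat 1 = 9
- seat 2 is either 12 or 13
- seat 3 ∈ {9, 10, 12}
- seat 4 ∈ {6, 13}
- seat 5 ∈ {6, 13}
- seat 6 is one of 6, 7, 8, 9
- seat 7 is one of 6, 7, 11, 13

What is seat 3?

10

seat 1 must be 9 (only option left). Eliminate 9 elsewhere: seat 3, seat 6.
The 2 variables seat 4 and seat 5 are confined to {6, 13}, which locks those values in; drop them from seat 2, seat 6, seat 7.
seat 2's domain is down to {12}, so seat 2 = 12. Remove 12 from seat 3.
So seat 3 = 10.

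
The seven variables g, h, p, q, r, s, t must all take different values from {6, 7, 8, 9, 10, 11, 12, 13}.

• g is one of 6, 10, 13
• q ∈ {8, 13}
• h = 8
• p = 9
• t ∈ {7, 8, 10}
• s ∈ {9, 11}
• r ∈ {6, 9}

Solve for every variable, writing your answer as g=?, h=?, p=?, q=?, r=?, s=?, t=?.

h must be 8 (only option left). Remove 8 from q, t.
p's domain is down to {9}, so p = 9. Remove 9 from r, s.
q's domain is down to {13}, so q = 13. Strike 13 from g.
That leaves r = 6. Strike 6 from g.
s has just one choice, so s = 11.
That leaves g = 10. Remove 10 from t.
t's domain is down to {7}, so t = 7.

g=10, h=8, p=9, q=13, r=6, s=11, t=7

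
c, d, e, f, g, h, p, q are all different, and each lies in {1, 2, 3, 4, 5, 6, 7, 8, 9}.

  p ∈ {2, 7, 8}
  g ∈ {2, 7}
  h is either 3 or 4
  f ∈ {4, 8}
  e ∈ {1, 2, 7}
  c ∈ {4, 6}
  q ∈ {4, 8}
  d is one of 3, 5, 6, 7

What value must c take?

6

The 8 variables draw from only 8 values {1, 2, 3, 4, 5, 6, 7, 8}, so each is used; only e can be 1, hence e = 1.
The 7 still-open variables together cover exactly {2, 3, 4, 5, 6, 7, 8} — 7 values for 7 variables — and 5 appears only in d's list, so d = 5.
Among the 6 still-open variables, 3 fits only h (and all 6 values in {2, 3, 4, 6, 7, 8} must be used), so h = 3.
Among the 5 still-open variables, 6 fits only c (and all 5 values in {2, 4, 6, 7, 8} must be used), so c = 6.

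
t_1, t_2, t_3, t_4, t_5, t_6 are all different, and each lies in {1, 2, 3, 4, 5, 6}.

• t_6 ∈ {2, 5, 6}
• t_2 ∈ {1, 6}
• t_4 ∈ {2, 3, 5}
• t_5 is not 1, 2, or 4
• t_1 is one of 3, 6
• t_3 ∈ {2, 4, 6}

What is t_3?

4

The 6 variables draw from only 6 values {1, 2, 3, 4, 5, 6}, so each is used; only t_2 can be 1, hence t_2 = 1.
The 5 still-open variables together cover exactly {2, 3, 4, 5, 6} — 5 values for 5 variables — and 4 appears only in t_3's list, so t_3 = 4.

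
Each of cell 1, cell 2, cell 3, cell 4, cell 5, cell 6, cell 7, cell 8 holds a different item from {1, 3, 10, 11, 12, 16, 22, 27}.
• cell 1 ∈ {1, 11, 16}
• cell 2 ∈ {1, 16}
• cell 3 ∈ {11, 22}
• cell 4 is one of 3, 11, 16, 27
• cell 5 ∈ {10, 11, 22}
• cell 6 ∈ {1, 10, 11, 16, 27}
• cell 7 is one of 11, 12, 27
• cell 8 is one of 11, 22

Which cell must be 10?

The 8 variables draw from only 8 values {1, 3, 10, 11, 12, 16, 22, 27}, so each is used; only cell 4 can be 3, hence cell 4 = 3.
The 7 still-open variables together cover exactly {1, 10, 11, 12, 16, 22, 27} — 7 values for 7 variables — and 12 appears only in cell 7's list, so cell 7 = 12.
Among the 6 still-open variables, 27 fits only cell 6 (and all 6 values in {1, 10, 11, 16, 22, 27} must be used), so cell 6 = 27.
The 5 still-open variables together cover exactly {1, 10, 11, 16, 22} — 5 values for 5 variables — and 10 appears only in cell 5's list, so cell 5 = 10.

cell 5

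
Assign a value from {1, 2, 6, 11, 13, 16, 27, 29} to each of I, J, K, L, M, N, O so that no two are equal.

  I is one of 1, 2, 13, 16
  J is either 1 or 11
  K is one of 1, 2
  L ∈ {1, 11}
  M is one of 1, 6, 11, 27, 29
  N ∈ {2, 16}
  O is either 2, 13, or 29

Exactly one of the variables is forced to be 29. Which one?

The 2 variables J and L are confined to {1, 11}, which locks those values in; drop them from I, K, M.
K has just one choice, so K = 2. So I, N, O can't be 2.
N has just one choice, so N = 16. Strike 16 from I.
I has just one choice, so I = 13. Strike 13 from O.
So 29 goes to O.

O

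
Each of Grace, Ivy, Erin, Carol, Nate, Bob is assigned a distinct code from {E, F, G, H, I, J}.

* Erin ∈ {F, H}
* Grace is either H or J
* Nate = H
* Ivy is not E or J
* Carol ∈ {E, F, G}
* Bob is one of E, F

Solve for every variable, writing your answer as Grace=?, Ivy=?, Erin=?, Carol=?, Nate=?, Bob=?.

Nate's domain is down to {H}, so Nate = H. Eliminate H elsewhere: Grace, Ivy, Erin.
Grace has just one choice, so Grace = J.
Erin's domain is down to {F}, so Erin = F. Eliminate F elsewhere: Ivy, Carol, Bob.
Bob must be E (only option left). Remove E from Carol.
That leaves Carol = G. Strike G from Ivy.
That leaves Ivy = I.

Grace=J, Ivy=I, Erin=F, Carol=G, Nate=H, Bob=E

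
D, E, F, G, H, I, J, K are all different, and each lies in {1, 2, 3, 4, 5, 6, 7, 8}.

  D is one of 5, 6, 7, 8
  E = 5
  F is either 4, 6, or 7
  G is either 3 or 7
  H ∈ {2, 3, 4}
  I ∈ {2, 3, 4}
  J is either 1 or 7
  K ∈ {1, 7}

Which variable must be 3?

G

E must be 5 (only option left). Remove 5 from D.
Among the 7 still-open variables, 8 fits only D (and all 7 values in {1, 2, 3, 4, 6, 7, 8} must be used), so D = 8.
The 6 still-open variables together cover exactly {1, 2, 3, 4, 6, 7} — 6 values for 6 variables — and 6 appears only in F's list, so F = 6.
J and K share exactly the 2 values {1, 7}; by pigeonhole those values go to them, so strike 1, 7 from G.
So 3 goes to G.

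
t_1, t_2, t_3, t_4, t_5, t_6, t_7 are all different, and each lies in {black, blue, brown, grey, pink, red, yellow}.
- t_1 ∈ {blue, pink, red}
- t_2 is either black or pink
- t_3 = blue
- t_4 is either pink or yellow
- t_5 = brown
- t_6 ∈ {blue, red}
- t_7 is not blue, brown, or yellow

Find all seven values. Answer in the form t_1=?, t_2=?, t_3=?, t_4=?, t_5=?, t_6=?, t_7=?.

t_1=pink, t_2=black, t_3=blue, t_4=yellow, t_5=brown, t_6=red, t_7=grey

t_3 must be blue (only option left). Eliminate blue elsewhere: t_1, t_6.
t_5 has just one choice, so t_5 = brown.
t_6 must be red (only option left). So t_1, t_7 can't be red.
t_1 has just one choice, so t_1 = pink. So t_2, t_4, t_7 can't be pink.
That leaves t_2 = black. Remove black from t_7.
t_4's domain is down to {yellow}, so t_4 = yellow.
t_7's domain is down to {grey}, so t_7 = grey.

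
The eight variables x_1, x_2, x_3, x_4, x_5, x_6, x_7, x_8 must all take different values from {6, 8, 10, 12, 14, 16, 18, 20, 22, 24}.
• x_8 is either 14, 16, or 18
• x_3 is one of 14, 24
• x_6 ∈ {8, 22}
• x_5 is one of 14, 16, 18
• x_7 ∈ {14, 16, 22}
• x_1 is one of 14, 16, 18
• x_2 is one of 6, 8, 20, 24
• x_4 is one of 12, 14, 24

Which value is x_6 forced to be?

8

x_1, x_5, x_8 between them cover only {14, 16, 18} — a naked triple. Remove those values from x_3, x_4, x_7.
That leaves x_3 = 24. Eliminate 24 elsewhere: x_2, x_4.
x_4's domain is down to {12}, so x_4 = 12.
x_7 has just one choice, so x_7 = 22. Strike 22 from x_6.
So x_6 = 8.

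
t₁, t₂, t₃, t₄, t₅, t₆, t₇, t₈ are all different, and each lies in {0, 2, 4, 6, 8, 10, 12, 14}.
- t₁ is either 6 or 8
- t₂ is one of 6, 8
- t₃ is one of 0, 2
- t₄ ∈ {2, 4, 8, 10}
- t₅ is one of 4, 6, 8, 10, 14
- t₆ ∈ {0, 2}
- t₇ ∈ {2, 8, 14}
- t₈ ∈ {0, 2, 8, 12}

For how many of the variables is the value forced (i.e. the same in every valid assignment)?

The 8 variables draw from only 8 values {0, 2, 4, 6, 8, 10, 12, 14}, so each is used; only t₈ can be 12, hence t₈ = 12.
The 2 variables t₁ and t₂ are confined to {6, 8}, which locks those values in; drop them from t₄, t₅, t₇.
t₃ and t₆ share exactly the 2 values {0, 2}; by pigeonhole those values go to them, so strike 0, 2 from t₄, t₇.
t₇'s domain is down to {14}, so t₇ = 14. So t₅ can't be 14.
Determined: t₇=14, t₈=12. The other variables each still have more than one consistent value. That makes 2.

2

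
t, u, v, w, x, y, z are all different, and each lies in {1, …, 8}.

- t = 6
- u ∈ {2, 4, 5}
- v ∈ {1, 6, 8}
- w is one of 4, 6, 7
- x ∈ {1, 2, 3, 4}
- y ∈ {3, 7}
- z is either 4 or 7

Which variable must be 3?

t must be 6 (only option left). Eliminate 6 elsewhere: v, w.
w and z between them cover only {4, 7} — a naked pair. Remove those values from u, x, y.
So 3 goes to y.

y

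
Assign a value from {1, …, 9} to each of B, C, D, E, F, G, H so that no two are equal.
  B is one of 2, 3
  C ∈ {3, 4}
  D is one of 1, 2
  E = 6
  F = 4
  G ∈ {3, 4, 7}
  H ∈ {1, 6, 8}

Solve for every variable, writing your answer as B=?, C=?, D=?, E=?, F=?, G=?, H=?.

E must be 6 (only option left). Remove 6 from H.
F's domain is down to {4}, so F = 4. So C, G can't be 4.
C's domain is down to {3}, so C = 3. So B, G can't be 3.
G must be 7 (only option left).
That leaves B = 2. Eliminate 2 elsewhere: D.
That leaves D = 1. Eliminate 1 elsewhere: H.
That leaves H = 8.

B=2, C=3, D=1, E=6, F=4, G=7, H=8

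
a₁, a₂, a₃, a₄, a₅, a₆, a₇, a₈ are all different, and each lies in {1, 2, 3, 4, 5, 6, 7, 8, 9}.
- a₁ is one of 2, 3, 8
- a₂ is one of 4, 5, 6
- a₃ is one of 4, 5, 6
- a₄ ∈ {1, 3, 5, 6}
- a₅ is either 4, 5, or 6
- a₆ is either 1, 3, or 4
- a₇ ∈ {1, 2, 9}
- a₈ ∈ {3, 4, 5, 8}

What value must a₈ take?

8

Among the 8 variables, 9 fits only a₇ (and all 8 values in {1, 2, 3, 4, 5, 6, 8, 9} must be used), so a₇ = 9.
The 7 still-open variables together cover exactly {1, 2, 3, 4, 5, 6, 8} — 7 values for 7 variables — and 2 appears only in a₁'s list, so a₁ = 2.
Among the 6 still-open variables, 8 fits only a₈ (and all 6 values in {1, 3, 4, 5, 6, 8} must be used), so a₈ = 8.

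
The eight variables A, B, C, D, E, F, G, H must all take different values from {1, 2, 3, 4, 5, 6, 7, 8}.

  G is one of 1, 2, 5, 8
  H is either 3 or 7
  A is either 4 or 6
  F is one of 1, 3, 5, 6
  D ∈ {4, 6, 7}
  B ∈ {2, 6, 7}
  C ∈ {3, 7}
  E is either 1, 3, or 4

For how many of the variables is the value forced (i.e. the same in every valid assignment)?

4

The 8 variables draw from only 8 values {1, 2, 3, 4, 5, 6, 7, 8}, so each is used; only G can be 8, hence G = 8.
The 7 still-open variables draw from only 7 values {1, 2, 3, 4, 5, 6, 7}, so each is used; only B can be 2, hence B = 2.
The 6 still-open variables together cover exactly {1, 3, 4, 5, 6, 7} — 6 values for 6 variables — and 5 appears only in F's list, so F = 5.
The 5 still-open variables draw from only 5 values {1, 3, 4, 6, 7}, so each is used; only E can be 1, hence E = 1.
The 2 variables C and H are confined to {3, 7}, which locks those values in; drop them from D.
Determined: B=2, E=1, F=5, G=8. The other variables each still have more than one consistent value. That makes 4.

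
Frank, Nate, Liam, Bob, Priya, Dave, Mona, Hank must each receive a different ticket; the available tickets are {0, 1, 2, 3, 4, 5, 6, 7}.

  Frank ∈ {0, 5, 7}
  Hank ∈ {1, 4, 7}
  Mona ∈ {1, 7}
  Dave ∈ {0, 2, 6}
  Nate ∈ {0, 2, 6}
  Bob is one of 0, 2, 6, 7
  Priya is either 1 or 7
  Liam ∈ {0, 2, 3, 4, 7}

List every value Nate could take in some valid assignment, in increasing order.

0, 2, 6

Among the 8 variables, 3 fits only Liam (and all 8 values in {0, 1, 2, 3, 4, 5, 6, 7} must be used), so Liam = 3.
Among the 7 still-open variables, 4 fits only Hank (and all 7 values in {0, 1, 2, 4, 5, 6, 7} must be used), so Hank = 4.
Among the 6 still-open variables, 5 fits only Frank (and all 6 values in {0, 1, 2, 5, 6, 7} must be used), so Frank = 5.
Priya and Mona share exactly the 2 values {1, 7}; by pigeonhole those values go to them, so strike 1, 7 from Bob.
No further eliminations apply; Nate can still be any of 0, 2, 6.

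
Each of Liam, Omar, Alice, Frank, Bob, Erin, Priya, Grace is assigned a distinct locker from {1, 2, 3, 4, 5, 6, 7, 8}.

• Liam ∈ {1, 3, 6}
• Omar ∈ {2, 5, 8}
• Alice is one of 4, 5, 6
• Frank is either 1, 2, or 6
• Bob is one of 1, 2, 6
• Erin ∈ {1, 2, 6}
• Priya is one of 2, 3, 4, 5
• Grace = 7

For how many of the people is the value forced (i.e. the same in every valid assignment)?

Grace's domain is down to {7}, so Grace = 7.
The 7 still-open variables draw from only 7 values {1, 2, 3, 4, 5, 6, 8}, so each is used; only Omar can be 8, hence Omar = 8.
Frank, Bob, Erin between them cover only {1, 2, 6} — a naked triple. Remove those values from Liam, Alice, Priya.
Liam must be 3 (only option left). Eliminate 3 elsewhere: Priya.
Determined: Liam=3, Omar=8, Grace=7. The other people each still have more than one consistent value. That makes 3.

3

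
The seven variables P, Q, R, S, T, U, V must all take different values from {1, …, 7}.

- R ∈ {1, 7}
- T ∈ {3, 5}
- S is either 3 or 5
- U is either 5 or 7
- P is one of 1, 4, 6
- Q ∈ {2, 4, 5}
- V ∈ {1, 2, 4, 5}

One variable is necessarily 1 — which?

R

The 7 variables together cover exactly {1, 2, 3, 4, 5, 6, 7} — 7 values for 7 variables — and 6 appears only in P's list, so P = 6.
S and T between them cover only {3, 5} — a naked pair. Remove those values from Q, U, V.
That leaves U = 7. Remove 7 from R.
So 1 goes to R.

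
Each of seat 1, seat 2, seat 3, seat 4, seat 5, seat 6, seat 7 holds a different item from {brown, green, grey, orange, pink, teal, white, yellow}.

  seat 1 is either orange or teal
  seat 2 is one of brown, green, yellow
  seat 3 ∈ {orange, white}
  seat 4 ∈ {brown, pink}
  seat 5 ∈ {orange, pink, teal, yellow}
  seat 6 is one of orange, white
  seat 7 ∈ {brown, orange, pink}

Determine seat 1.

teal

The 7 variables draw from only 7 values {brown, green, orange, pink, teal, white, yellow}, so each is used; only seat 2 can be green, hence seat 2 = green.
The 6 still-open variables together cover exactly {brown, orange, pink, teal, white, yellow} — 6 values for 6 variables — and yellow appears only in seat 5's list, so seat 5 = yellow.
The 5 still-open variables together cover exactly {brown, orange, pink, teal, white} — 5 values for 5 variables — and teal appears only in seat 1's list, so seat 1 = teal.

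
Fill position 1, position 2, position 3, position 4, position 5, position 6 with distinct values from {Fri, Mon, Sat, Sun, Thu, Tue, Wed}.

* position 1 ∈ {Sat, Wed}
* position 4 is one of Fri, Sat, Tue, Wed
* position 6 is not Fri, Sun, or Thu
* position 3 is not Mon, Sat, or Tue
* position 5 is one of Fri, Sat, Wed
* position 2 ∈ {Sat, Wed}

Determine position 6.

position 1 and position 2 share exactly the 2 values {Sat, Wed}; by pigeonhole those values go to them, so strike Sat, Wed from position 3, position 4, position 5, position 6.
position 5 must be Fri (only option left). Strike Fri from position 3, position 4.
position 4 must be Tue (only option left). So position 6 can't be Tue.
So position 6 = Mon.

Mon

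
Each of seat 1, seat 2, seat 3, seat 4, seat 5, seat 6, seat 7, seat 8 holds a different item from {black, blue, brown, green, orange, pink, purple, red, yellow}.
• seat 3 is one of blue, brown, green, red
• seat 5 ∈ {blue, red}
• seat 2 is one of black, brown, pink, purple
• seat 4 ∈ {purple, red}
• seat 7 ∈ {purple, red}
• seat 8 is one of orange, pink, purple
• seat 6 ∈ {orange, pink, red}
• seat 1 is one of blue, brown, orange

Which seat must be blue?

seat 5

Among the 8 variables, black fits only seat 2 (and all 8 values in {black, blue, brown, green, orange, pink, purple, red} must be used), so seat 2 = black.
The 7 still-open variables together cover exactly {blue, brown, green, orange, pink, purple, red} — 7 values for 7 variables — and green appears only in seat 3's list, so seat 3 = green.
Among the 6 still-open variables, brown fits only seat 1 (and all 6 values in {blue, brown, orange, pink, purple, red} must be used), so seat 1 = brown.
The 5 still-open variables together cover exactly {blue, orange, pink, purple, red} — 5 values for 5 variables — and blue appears only in seat 5's list, so seat 5 = blue.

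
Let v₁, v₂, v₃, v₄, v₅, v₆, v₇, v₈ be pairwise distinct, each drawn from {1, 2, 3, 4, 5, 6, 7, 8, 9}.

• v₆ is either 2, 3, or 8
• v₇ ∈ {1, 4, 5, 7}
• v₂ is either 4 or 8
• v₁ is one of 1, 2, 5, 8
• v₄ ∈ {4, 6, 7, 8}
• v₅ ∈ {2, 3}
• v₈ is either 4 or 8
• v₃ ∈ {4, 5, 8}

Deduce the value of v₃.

The 8 variables draw from only 8 values {1, 2, 3, 4, 5, 6, 7, 8}, so each is used; only v₄ can be 6, hence v₄ = 6.
The 7 still-open variables draw from only 7 values {1, 2, 3, 4, 5, 7, 8}, so each is used; only v₇ can be 7, hence v₇ = 7.
Among the 6 still-open variables, 1 fits only v₁ (and all 6 values in {1, 2, 3, 4, 5, 8} must be used), so v₁ = 1.
The 5 still-open variables together cover exactly {2, 3, 4, 5, 8} — 5 values for 5 variables — and 5 appears only in v₃'s list, so v₃ = 5.

5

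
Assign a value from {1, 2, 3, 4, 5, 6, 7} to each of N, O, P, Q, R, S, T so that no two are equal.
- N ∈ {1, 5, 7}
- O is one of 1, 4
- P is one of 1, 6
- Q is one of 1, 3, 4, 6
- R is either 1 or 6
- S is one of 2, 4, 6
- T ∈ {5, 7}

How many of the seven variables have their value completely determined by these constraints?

3

The 7 variables draw from only 7 values {1, 2, 3, 4, 5, 6, 7}, so each is used; only S can be 2, hence S = 2.
Among the 6 still-open variables, 3 fits only Q (and all 6 values in {1, 3, 4, 5, 6, 7} must be used), so Q = 3.
Among the 5 still-open variables, 4 fits only O (and all 5 values in {1, 4, 5, 6, 7} must be used), so O = 4.
The 2 variables P and R are confined to {1, 6}, which locks those values in; drop them from N.
Determined: O=4, Q=3, S=2. The other variables each still have more than one consistent value. That makes 3.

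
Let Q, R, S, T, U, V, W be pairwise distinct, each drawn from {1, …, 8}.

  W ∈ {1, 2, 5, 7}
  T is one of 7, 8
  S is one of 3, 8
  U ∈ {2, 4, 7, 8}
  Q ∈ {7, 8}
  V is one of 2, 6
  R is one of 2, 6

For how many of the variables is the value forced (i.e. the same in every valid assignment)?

Q and T between them cover only {7, 8} — a naked pair. Remove those values from S, U, W.
S has just one choice, so S = 3.
R and V between them cover only {2, 6} — a naked pair. Remove those values from U, W.
U has just one choice, so U = 4.
Determined: S=3, U=4. The other variables each still have more than one consistent value. That makes 2.

2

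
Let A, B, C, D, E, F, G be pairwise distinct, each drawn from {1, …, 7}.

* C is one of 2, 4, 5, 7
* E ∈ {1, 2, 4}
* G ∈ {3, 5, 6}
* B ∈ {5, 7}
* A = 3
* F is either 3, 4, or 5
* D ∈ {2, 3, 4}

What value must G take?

A must be 3 (only option left). Eliminate 3 elsewhere: D, F, G.
The 6 still-open variables together cover exactly {1, 2, 4, 5, 6, 7} — 6 values for 6 variables — and 1 appears only in E's list, so E = 1.
The 5 still-open variables together cover exactly {2, 4, 5, 6, 7} — 5 values for 5 variables — and 6 appears only in G's list, so G = 6.

6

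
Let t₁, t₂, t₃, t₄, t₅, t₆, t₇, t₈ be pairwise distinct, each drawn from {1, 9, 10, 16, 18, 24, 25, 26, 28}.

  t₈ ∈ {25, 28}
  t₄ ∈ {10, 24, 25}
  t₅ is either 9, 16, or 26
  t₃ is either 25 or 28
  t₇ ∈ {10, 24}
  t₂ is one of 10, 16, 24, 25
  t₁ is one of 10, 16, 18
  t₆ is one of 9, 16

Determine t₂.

Among the 8 variables, 18 fits only t₁ (and all 8 values in {9, 10, 16, 18, 24, 25, 26, 28} must be used), so t₁ = 18.
The 7 still-open variables draw from only 7 values {9, 10, 16, 24, 25, 26, 28}, so each is used; only t₅ can be 26, hence t₅ = 26.
Among the 6 still-open variables, 9 fits only t₆ (and all 6 values in {9, 10, 16, 24, 25, 28} must be used), so t₆ = 9.
The 5 still-open variables together cover exactly {10, 16, 24, 25, 28} — 5 values for 5 variables — and 16 appears only in t₂'s list, so t₂ = 16.

16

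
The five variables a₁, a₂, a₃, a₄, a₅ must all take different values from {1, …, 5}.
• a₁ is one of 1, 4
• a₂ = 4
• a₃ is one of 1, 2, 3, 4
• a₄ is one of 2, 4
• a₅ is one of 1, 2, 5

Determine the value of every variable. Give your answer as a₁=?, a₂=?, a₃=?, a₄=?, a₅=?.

a₁=1, a₂=4, a₃=3, a₄=2, a₅=5

a₂'s domain is down to {4}, so a₂ = 4. Eliminate 4 elsewhere: a₁, a₃, a₄.
a₄ must be 2 (only option left). So a₃, a₅ can't be 2.
a₁ must be 1 (only option left). Strike 1 from a₃, a₅.
a₃ has just one choice, so a₃ = 3.
a₅'s domain is down to {5}, so a₅ = 5.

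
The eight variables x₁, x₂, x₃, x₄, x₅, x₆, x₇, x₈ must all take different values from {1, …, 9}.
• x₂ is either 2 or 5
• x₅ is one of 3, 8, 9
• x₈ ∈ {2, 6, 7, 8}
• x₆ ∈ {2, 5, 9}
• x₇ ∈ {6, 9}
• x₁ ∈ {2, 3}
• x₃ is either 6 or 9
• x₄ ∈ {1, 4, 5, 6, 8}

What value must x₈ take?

x₃ and x₇ share exactly the 2 values {6, 9}; by pigeonhole those values go to them, so strike 6, 9 from x₄, x₅, x₆, x₈.
x₂ and x₆ share exactly the 2 values {2, 5}; by pigeonhole those values go to them, so strike 2, 5 from x₁, x₄, x₈.
That leaves x₁ = 3. Eliminate 3 elsewhere: x₅.
That leaves x₅ = 8. So x₄, x₈ can't be 8.
So x₈ = 7.

7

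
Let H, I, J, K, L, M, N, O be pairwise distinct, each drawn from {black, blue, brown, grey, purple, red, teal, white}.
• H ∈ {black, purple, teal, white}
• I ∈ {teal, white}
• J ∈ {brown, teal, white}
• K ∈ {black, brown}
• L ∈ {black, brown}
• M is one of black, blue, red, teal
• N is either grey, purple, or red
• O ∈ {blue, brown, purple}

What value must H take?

The 8 variables together cover exactly {black, blue, brown, grey, purple, red, teal, white} — 8 values for 8 variables — and grey appears only in N's list, so N = grey.
The 7 still-open variables draw from only 7 values {black, blue, brown, purple, red, teal, white}, so each is used; only M can be red, hence M = red.
Among the 6 still-open variables, blue fits only O (and all 6 values in {black, blue, brown, purple, teal, white} must be used), so O = blue.
The 5 still-open variables together cover exactly {black, brown, purple, teal, white} — 5 values for 5 variables — and purple appears only in H's list, so H = purple.

purple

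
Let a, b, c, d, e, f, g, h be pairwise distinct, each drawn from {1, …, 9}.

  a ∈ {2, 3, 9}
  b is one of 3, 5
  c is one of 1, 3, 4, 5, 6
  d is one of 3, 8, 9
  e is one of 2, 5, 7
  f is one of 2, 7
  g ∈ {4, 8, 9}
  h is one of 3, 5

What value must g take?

b and h between them cover only {3, 5} — a naked pair. Remove those values from a, c, d, e.
e and f share exactly the 2 values {2, 7}; by pigeonhole those values go to them, so strike 2, 7 from a.
a must be 9 (only option left). Eliminate 9 elsewhere: d, g.
d must be 8 (only option left). So g can't be 8.
So g = 4.

4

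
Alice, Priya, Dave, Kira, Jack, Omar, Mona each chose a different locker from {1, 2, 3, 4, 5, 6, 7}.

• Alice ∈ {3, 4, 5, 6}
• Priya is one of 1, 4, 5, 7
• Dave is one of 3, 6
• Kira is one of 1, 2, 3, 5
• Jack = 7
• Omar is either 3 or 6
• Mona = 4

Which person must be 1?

Jack must be 7 (only option left). Strike 7 from Priya.
Mona's domain is down to {4}, so Mona = 4. Remove 4 from Alice, Priya.
Among the 5 still-open variables, 2 fits only Kira (and all 5 values in {1, 2, 3, 5, 6} must be used), so Kira = 2.
The 4 still-open variables together cover exactly {1, 3, 5, 6} — 4 values for 4 variables — and 1 appears only in Priya's list, so Priya = 1.

Priya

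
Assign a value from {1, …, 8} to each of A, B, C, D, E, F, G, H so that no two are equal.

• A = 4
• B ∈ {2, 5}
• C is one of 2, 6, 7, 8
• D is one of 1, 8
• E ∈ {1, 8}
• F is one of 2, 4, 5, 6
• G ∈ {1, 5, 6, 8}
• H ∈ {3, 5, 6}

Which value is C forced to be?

A must be 4 (only option left). Eliminate 4 elsewhere: F.
The 7 still-open variables together cover exactly {1, 2, 3, 5, 6, 7, 8} — 7 values for 7 variables — and 3 appears only in H's list, so H = 3.
Among the 6 still-open variables, 7 fits only C (and all 6 values in {1, 2, 5, 6, 7, 8} must be used), so C = 7.

7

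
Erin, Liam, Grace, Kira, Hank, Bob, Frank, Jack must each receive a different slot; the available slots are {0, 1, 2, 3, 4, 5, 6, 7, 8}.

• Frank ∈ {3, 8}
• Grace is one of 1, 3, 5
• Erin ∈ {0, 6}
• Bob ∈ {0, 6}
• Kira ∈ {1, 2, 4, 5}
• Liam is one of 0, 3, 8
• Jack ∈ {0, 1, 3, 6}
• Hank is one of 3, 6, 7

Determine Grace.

Erin and Bob between them cover only {0, 6} — a naked pair. Remove those values from Liam, Hank, Jack.
The 2 variables Liam and Frank are confined to {3, 8}, which locks those values in; drop them from Grace, Hank, Jack.
Hank's domain is down to {7}, so Hank = 7.
Jack must be 1 (only option left). Eliminate 1 elsewhere: Grace, Kira.
So Grace = 5.

5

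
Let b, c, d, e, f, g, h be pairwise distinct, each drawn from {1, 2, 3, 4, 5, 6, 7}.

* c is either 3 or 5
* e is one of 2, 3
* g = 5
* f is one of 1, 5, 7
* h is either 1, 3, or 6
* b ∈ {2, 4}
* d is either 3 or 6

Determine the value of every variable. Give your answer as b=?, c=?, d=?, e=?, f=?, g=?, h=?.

g's domain is down to {5}, so g = 5. So c, f can't be 5.
That leaves c = 3. Remove 3 from d, e, h.
That leaves d = 6. Eliminate 6 elsewhere: h.
e must be 2 (only option left). Remove 2 from b.
That leaves h = 1. Strike 1 from f.
That leaves b = 4.
f has just one choice, so f = 7.

b=4, c=3, d=6, e=2, f=7, g=5, h=1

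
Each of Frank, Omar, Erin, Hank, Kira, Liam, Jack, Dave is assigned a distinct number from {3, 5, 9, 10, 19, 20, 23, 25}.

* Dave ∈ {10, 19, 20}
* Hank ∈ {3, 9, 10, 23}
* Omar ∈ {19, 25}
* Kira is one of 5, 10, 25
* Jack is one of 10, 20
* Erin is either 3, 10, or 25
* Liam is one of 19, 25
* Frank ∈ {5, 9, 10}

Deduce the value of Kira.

5

Among the 8 variables, 23 fits only Hank (and all 8 values in {3, 5, 9, 10, 19, 20, 23, 25} must be used), so Hank = 23.
Among the 7 still-open variables, 3 fits only Erin (and all 7 values in {3, 5, 9, 10, 19, 20, 25} must be used), so Erin = 3.
The 6 still-open variables draw from only 6 values {5, 9, 10, 19, 20, 25}, so each is used; only Frank can be 9, hence Frank = 9.
The 5 still-open variables draw from only 5 values {5, 10, 19, 20, 25}, so each is used; only Kira can be 5, hence Kira = 5.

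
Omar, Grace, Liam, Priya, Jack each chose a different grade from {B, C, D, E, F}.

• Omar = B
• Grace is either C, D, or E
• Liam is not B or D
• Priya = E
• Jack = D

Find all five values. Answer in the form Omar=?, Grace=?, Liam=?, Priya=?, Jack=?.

Omar's domain is down to {B}, so Omar = B.
Priya's domain is down to {E}, so Priya = E. So Grace, Liam can't be E.
Jack must be D (only option left). Strike D from Grace.
That leaves Grace = C. So Liam can't be C.
That leaves Liam = F.

Omar=B, Grace=C, Liam=F, Priya=E, Jack=D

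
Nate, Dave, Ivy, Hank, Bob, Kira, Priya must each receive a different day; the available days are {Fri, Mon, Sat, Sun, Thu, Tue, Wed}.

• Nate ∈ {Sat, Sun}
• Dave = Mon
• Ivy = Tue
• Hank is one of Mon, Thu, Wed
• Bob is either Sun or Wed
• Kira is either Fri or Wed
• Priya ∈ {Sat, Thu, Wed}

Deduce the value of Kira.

Dave has just one choice, so Dave = Mon. Eliminate Mon elsewhere: Hank.
That leaves Ivy = Tue.
Among the 5 still-open variables, Fri fits only Kira (and all 5 values in {Fri, Sat, Sun, Thu, Wed} must be used), so Kira = Fri.

Fri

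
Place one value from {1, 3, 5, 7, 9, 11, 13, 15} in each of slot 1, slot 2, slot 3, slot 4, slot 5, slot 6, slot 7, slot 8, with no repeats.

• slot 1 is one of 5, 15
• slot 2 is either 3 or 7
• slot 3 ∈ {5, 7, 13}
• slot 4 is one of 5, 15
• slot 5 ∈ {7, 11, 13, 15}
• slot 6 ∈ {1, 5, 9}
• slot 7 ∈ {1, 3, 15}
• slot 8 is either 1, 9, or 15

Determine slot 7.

3

The 8 variables together cover exactly {1, 3, 5, 7, 9, 11, 13, 15} — 8 values for 8 variables — and 11 appears only in slot 5's list, so slot 5 = 11.
The 7 still-open variables draw from only 7 values {1, 3, 5, 7, 9, 13, 15}, so each is used; only slot 3 can be 13, hence slot 3 = 13.
The 6 still-open variables draw from only 6 values {1, 3, 5, 7, 9, 15}, so each is used; only slot 2 can be 7, hence slot 2 = 7.
The 5 still-open variables draw from only 5 values {1, 3, 5, 9, 15}, so each is used; only slot 7 can be 3, hence slot 7 = 3.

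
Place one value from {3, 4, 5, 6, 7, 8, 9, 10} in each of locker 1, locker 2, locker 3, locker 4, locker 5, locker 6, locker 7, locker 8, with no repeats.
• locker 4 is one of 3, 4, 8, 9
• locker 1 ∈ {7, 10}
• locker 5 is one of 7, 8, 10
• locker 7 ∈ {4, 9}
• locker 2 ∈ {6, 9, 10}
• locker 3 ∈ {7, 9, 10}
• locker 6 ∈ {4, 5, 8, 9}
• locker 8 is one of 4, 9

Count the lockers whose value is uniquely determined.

4

The 8 variables together cover exactly {3, 4, 5, 6, 7, 8, 9, 10} — 8 values for 8 variables — and 3 appears only in locker 4's list, so locker 4 = 3.
The 7 still-open variables together cover exactly {4, 5, 6, 7, 8, 9, 10} — 7 values for 7 variables — and 5 appears only in locker 6's list, so locker 6 = 5.
The 6 still-open variables together cover exactly {4, 6, 7, 8, 9, 10} — 6 values for 6 variables — and 6 appears only in locker 2's list, so locker 2 = 6.
Among the 5 still-open variables, 8 fits only locker 5 (and all 5 values in {4, 7, 8, 9, 10} must be used), so locker 5 = 8.
locker 7 and locker 8 share exactly the 2 values {4, 9}; by pigeonhole those values go to them, so strike 4, 9 from locker 3.
Determined: locker 2=6, locker 4=3, locker 5=8, locker 6=5. The other lockers each still have more than one consistent value. That makes 4.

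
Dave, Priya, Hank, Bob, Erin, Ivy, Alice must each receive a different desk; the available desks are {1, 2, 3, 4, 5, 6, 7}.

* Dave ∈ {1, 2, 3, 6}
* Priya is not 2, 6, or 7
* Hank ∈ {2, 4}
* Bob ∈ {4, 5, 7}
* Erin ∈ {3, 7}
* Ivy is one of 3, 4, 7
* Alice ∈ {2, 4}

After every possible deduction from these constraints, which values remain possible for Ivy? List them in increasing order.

3, 7

Among the 7 variables, 6 fits only Dave (and all 7 values in {1, 2, 3, 4, 5, 6, 7} must be used), so Dave = 6.
The 6 still-open variables draw from only 6 values {1, 2, 3, 4, 5, 7}, so each is used; only Priya can be 1, hence Priya = 1.
Among the 5 still-open variables, 5 fits only Bob (and all 5 values in {2, 3, 4, 5, 7} must be used), so Bob = 5.
The 2 variables Hank and Alice are confined to {2, 4}, which locks those values in; drop them from Ivy.
No further eliminations apply; Ivy can still be any of 3, 7.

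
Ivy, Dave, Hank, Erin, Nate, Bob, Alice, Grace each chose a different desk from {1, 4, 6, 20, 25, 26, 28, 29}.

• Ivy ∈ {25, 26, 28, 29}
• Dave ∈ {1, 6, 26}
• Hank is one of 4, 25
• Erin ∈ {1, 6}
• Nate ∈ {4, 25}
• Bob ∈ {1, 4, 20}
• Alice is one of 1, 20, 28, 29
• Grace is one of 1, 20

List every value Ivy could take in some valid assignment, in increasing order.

Hank and Nate share exactly the 2 values {4, 25}; by pigeonhole those values go to them, so strike 4, 25 from Ivy, Bob.
Bob and Grace between them cover only {1, 20} — a naked pair. Remove those values from Dave, Erin, Alice.
That leaves Erin = 6. So Dave can't be 6.
Dave has just one choice, so Dave = 26. Remove 26 from Ivy.
No further eliminations apply; Ivy can still be any of 28, 29.

28, 29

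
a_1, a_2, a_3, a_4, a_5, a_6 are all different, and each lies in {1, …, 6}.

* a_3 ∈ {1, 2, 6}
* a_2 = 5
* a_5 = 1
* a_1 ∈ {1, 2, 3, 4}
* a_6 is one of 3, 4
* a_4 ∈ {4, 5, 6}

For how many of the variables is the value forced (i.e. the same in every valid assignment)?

2

a_2 must be 5 (only option left). Eliminate 5 elsewhere: a_4.
a_5 must be 1 (only option left). Remove 1 from a_1, a_3.
Determined: a_2=5, a_5=1. The other variables each still have more than one consistent value. That makes 2.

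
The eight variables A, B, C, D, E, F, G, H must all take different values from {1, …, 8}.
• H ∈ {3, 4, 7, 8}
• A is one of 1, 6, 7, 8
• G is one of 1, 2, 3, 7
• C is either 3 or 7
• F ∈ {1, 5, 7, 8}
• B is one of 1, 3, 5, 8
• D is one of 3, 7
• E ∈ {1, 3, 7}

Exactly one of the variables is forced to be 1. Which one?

E

The 8 variables together cover exactly {1, 2, 3, 4, 5, 6, 7, 8} — 8 values for 8 variables — and 2 appears only in G's list, so G = 2.
The 7 still-open variables together cover exactly {1, 3, 4, 5, 6, 7, 8} — 7 values for 7 variables — and 4 appears only in H's list, so H = 4.
Among the 6 still-open variables, 6 fits only A (and all 6 values in {1, 3, 5, 6, 7, 8} must be used), so A = 6.
The 2 variables C and D are confined to {3, 7}, which locks those values in; drop them from B, E, F.
So 1 goes to E.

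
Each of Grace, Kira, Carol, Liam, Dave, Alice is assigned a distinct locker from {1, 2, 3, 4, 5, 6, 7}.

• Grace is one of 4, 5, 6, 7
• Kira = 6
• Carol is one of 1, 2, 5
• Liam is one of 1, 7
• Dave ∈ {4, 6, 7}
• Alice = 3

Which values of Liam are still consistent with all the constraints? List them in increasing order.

1, 7

Kira's domain is down to {6}, so Kira = 6. Remove 6 from Grace, Dave.
That leaves Alice = 3.
No further eliminations apply; Liam can still be any of 1, 7.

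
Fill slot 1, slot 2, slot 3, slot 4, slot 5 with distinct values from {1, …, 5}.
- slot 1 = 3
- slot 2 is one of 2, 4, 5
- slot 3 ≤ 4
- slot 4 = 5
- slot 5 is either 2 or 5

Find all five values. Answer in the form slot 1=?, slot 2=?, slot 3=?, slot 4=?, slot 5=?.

slot 1 has just one choice, so slot 1 = 3. So slot 3 can't be 3.
slot 4's domain is down to {5}, so slot 4 = 5. Eliminate 5 elsewhere: slot 2, slot 5.
That leaves slot 5 = 2. Strike 2 from slot 2, slot 3.
slot 2's domain is down to {4}, so slot 2 = 4. So slot 3 can't be 4.
slot 3's domain is down to {1}, so slot 3 = 1.

slot 1=3, slot 2=4, slot 3=1, slot 4=5, slot 5=2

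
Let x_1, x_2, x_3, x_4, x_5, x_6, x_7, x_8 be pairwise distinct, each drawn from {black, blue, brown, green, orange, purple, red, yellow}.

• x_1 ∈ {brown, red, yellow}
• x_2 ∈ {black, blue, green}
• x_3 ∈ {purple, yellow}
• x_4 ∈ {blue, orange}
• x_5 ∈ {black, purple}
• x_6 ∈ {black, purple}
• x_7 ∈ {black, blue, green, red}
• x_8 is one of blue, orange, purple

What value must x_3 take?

yellow

The 8 variables draw from only 8 values {black, blue, brown, green, orange, purple, red, yellow}, so each is used; only x_1 can be brown, hence x_1 = brown.
The 7 still-open variables draw from only 7 values {black, blue, green, orange, purple, red, yellow}, so each is used; only x_7 can be red, hence x_7 = red.
The 6 still-open variables draw from only 6 values {black, blue, green, orange, purple, yellow}, so each is used; only x_2 can be green, hence x_2 = green.
The 5 still-open variables together cover exactly {black, blue, orange, purple, yellow} — 5 values for 5 variables — and yellow appears only in x_3's list, so x_3 = yellow.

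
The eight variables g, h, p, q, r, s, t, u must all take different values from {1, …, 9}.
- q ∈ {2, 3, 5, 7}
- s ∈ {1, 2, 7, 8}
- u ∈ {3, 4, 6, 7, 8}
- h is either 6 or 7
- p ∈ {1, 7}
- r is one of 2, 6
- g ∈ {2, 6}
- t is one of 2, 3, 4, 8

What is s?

The 8 variables together cover exactly {1, 2, 3, 4, 5, 6, 7, 8} — 8 values for 8 variables — and 5 appears only in q's list, so q = 5.
g and r share exactly the 2 values {2, 6}; by pigeonhole those values go to them, so strike 2, 6 from h, s, t, u.
h has just one choice, so h = 7. Eliminate 7 elsewhere: p, s, u.
p's domain is down to {1}, so p = 1. Remove 1 from s.
So s = 8.

8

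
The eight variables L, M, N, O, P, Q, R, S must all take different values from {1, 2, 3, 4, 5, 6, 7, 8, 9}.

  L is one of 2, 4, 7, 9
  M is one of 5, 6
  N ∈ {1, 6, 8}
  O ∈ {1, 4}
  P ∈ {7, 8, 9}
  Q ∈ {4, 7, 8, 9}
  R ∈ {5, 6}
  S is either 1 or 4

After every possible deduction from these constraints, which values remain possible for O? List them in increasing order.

1, 4

Among the 8 variables, 2 fits only L (and all 8 values in {1, 2, 4, 5, 6, 7, 8, 9} must be used), so L = 2.
M and R between them cover only {5, 6} — a naked pair. Remove those values from N.
O and S between them cover only {1, 4} — a naked pair. Remove those values from N, Q.
N's domain is down to {8}, so N = 8. Strike 8 from P, Q.
No further eliminations apply; O can still be any of 1, 4.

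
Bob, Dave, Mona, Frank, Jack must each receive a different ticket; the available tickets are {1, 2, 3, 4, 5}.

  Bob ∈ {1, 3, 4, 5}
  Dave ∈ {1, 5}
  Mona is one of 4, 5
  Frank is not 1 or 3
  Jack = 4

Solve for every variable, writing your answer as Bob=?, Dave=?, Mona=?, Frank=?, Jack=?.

Jack must be 4 (only option left). Remove 4 from Bob, Mona, Frank.
Mona must be 5 (only option left). Eliminate 5 elsewhere: Bob, Dave, Frank.
Frank's domain is down to {2}, so Frank = 2.
Dave's domain is down to {1}, so Dave = 1. Remove 1 from Bob.
Bob has just one choice, so Bob = 3.

Bob=3, Dave=1, Mona=5, Frank=2, Jack=4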